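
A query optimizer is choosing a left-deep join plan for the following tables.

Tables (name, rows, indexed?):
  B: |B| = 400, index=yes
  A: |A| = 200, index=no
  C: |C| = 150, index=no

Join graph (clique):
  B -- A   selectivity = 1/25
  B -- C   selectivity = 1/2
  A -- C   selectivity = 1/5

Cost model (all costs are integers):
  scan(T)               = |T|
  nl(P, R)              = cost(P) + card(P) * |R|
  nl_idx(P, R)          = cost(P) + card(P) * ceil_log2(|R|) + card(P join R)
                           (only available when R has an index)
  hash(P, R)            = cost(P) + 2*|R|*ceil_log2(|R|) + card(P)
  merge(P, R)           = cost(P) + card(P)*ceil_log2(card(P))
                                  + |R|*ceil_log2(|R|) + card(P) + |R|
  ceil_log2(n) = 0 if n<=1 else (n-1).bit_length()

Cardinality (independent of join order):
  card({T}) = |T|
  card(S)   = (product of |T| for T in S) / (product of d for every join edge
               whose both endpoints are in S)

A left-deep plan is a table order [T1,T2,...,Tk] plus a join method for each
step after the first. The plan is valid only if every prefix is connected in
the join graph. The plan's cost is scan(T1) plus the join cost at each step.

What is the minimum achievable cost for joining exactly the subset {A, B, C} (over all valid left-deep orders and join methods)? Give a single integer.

9600

Selinger DP over subsets of {A,B,C}:
  {B}: scan cost=400, card=400
  {A}: scan cost=200, card=200
  {C}: scan cost=150, card=150
  {AB}: card=3200; try (A,hash)→4000, (B,nl_idx)→5200, (B,merge)→6000, (A,merge)→6200, (B,hash)→7600, (B,nl)→80200 …(+1); best=4000 via (A,hash)
  {BC}: card=30000; try (C,hash)→3200, (B,merge)→5500, (C,merge)→5750, (B,hash)→7500, (B,nl_idx)→31500, (B,nl)→60150 …(+1); best=3200 via (C,hash)
  {AC}: card=6000; try (C,hash)→2800, (A,merge)→3300, (C,merge)→3350, (A,hash)→3500, (A,nl)→30150, (C,nl)→30200; best=2800 via (C,hash)
  {ABC}: card=48000; try (C,hash)→9600, (B,hash)→16000, (A,hash)→36400, (C,merge)→46950, (B,merge)→90800, (B,nl_idx)→104800 …(+4); best=9600 via (C,hash)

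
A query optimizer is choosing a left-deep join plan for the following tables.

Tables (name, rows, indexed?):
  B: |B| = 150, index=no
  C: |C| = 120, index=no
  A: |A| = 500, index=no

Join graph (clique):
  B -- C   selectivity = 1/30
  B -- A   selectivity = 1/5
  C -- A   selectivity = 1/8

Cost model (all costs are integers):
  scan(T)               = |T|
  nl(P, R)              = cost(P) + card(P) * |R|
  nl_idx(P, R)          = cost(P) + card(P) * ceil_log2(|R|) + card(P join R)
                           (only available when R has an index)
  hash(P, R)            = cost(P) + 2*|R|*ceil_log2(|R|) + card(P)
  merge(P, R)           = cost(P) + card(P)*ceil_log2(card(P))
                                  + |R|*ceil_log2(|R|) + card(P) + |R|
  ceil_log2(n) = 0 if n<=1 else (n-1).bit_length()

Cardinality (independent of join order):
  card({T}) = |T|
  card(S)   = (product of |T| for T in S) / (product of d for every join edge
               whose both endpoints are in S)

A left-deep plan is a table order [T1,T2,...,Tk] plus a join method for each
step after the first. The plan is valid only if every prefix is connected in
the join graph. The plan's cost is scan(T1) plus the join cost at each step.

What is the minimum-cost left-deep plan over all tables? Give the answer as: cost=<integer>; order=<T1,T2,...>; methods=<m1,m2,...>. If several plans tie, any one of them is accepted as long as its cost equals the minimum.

cost=11580; order=B,C,A; methods=hash,hash

Selinger DP (subsets sized 1..n):
  {B}: scan cost=150, card=150
  {C}: scan cost=120, card=120
  {A}: scan cost=500, card=500
  {BC}: card=600; try (C,hash)→1980, (B,merge)→2430, (C,merge)→2460, (B,hash)→2640, (B,nl)→18120, (C,nl)→18150; best=1980 via (C,hash)
  {AB}: card=15000; try (B,hash)→3400, (A,merge)→6500, (B,merge)→6850, (A,hash)→9300, (A,nl)→75150, (B,nl)→75500; best=3400 via (B,hash)
  {AC}: card=7500; try (C,hash)→2680, (A,merge)→6080, (C,merge)→6460, (A,hash)→9240, (A,nl)→60120, (C,nl)→60500; best=2680 via (C,hash)
  {ABC}: card=7500; try (A,hash)→11580, (B,hash)→12580, (A,merge)→13580, (C,hash)→20080, (B,merge)→109030, (C,merge)→229360 …(+3); best=11580 via (A,hash)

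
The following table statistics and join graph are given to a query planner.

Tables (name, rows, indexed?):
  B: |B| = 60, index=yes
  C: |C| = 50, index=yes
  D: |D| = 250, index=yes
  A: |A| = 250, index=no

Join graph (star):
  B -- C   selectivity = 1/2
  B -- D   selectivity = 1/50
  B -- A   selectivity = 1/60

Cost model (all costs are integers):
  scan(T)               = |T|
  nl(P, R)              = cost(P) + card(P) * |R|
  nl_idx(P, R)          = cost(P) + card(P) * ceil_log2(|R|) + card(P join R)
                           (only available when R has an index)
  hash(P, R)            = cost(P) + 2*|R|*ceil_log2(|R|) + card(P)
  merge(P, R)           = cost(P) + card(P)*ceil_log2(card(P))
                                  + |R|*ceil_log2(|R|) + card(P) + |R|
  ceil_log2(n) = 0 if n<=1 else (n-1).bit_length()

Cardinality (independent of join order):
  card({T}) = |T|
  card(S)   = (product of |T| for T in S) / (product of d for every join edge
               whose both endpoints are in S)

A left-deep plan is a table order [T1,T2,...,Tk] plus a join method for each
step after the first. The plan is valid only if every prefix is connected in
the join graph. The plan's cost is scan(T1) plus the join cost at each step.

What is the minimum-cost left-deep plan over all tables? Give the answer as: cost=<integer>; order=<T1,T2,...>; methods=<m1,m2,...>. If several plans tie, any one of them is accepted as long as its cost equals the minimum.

cost=6320; order=A,B,D,C; methods=hash,nl_idx,hash

Selinger DP (subsets sized 1..n):
  {B}: scan cost=60, card=60
  {C}: scan cost=50, card=50
  {D}: scan cost=250, card=250
  {A}: scan cost=250, card=250
  {BC}: card=1500; try (C,hash)→720, (B,hash)→820, (B,merge)→820, (C,merge)→830, (B,nl_idx)→1850, (C,nl_idx)→1920 …(+2); best=720 via (C,hash)
  {BD}: card=300; try (D,nl_idx)→840, (B,hash)→1220, (B,nl_idx)→2050, (D,merge)→2730, (B,merge)→2920, (D,hash)→4120 …(+2); best=840 via (D,nl_idx)
  {AB}: card=250; try (B,hash)→1220, (B,nl_idx)→2000, (A,merge)→2730, (B,merge)→2920, (A,hash)→4120, (A,nl)→15060 …(+1); best=1220 via (B,hash)
  {BCD}: card=7500; try (C,hash)→1740, (C,merge)→4190, (D,hash)→6220, (C,nl_idx)→10140, (C,nl)→15840, (D,nl_idx)→20220 …(+2); best=1740 via (C,hash)
  {ABC}: card=6250; try (C,hash)→2070, (C,merge)→3820, (A,hash)→6220, (C,nl_idx)→8970, (C,nl)→13720, (A,merge)→20970 …(+1); best=2070 via (C,hash)
  {ABD}: card=1250; try (D,nl_idx)→4470, (A,hash)→5140, (D,hash)→5470, (D,merge)→5720, (A,merge)→6090, (D,nl)→63720 …(+1); best=4470 via (D,nl_idx)
  {ABCD}: card=31250; try (C,hash)→6320, (D,hash)→12320, (A,hash)→13240, (C,merge)→19820, (C,nl_idx)→43220, (C,nl)→66970 …(+5); best=6320 via (C,hash)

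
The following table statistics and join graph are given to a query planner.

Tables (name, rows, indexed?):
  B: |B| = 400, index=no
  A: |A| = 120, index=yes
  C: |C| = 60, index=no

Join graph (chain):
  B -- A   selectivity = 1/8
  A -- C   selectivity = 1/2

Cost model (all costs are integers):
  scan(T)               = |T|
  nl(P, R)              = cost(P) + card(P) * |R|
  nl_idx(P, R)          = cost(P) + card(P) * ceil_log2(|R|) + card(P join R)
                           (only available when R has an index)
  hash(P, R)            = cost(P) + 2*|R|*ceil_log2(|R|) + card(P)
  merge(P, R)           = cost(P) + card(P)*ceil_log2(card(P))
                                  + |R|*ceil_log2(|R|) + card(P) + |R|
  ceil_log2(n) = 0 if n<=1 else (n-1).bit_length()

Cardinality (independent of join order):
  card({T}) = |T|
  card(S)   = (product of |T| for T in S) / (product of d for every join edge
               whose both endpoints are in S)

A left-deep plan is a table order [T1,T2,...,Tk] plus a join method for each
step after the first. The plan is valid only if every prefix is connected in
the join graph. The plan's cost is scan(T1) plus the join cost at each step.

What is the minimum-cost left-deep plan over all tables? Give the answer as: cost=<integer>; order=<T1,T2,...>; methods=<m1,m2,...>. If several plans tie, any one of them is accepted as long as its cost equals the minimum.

Selinger DP (subsets sized 1..n):
  {B}: scan cost=400, card=400
  {A}: scan cost=120, card=120
  {C}: scan cost=60, card=60
  {AB}: card=6000; try (A,hash)→2480, (B,merge)→5080, (A,merge)→5360, (B,hash)→7440, (A,nl_idx)→9200, (B,nl)→48120 …(+1); best=2480 via (A,hash)
  {AC}: card=3600; try (C,hash)→960, (A,merge)→1440, (C,merge)→1500, (A,hash)→1800, (A,nl_idx)→4080, (A,nl)→7260 …(+1); best=960 via (C,hash)
  {ABC}: card=180000; try (C,hash)→9200, (B,hash)→11760, (B,merge)→51760, (C,merge)→86900, (C,nl)→362480, (B,nl)→1440960; best=9200 via (C,hash)

cost=9200; order=B,A,C; methods=hash,hash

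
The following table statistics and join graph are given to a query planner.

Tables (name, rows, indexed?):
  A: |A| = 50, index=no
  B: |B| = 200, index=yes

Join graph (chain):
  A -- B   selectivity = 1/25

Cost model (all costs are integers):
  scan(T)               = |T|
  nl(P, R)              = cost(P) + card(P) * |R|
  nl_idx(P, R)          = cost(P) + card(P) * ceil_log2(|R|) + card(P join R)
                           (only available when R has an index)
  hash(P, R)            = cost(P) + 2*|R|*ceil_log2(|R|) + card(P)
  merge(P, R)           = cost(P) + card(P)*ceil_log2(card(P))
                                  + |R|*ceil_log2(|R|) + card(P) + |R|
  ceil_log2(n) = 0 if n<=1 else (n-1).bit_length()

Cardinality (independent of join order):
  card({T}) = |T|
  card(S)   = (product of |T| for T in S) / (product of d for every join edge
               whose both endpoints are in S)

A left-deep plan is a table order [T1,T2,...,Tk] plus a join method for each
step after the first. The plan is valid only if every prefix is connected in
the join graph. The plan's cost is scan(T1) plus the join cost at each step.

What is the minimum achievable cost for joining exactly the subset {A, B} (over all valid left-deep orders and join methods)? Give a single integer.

Selinger DP over subsets of {A,B}:
  {A}: scan cost=50, card=50
  {B}: scan cost=200, card=200
  {AB}: card=400; try (B,nl_idx)→850, (A,hash)→1000, (B,merge)→2200, (A,merge)→2350, (B,hash)→3300, (B,nl)→10050 …(+1); best=850 via (B,nl_idx)

850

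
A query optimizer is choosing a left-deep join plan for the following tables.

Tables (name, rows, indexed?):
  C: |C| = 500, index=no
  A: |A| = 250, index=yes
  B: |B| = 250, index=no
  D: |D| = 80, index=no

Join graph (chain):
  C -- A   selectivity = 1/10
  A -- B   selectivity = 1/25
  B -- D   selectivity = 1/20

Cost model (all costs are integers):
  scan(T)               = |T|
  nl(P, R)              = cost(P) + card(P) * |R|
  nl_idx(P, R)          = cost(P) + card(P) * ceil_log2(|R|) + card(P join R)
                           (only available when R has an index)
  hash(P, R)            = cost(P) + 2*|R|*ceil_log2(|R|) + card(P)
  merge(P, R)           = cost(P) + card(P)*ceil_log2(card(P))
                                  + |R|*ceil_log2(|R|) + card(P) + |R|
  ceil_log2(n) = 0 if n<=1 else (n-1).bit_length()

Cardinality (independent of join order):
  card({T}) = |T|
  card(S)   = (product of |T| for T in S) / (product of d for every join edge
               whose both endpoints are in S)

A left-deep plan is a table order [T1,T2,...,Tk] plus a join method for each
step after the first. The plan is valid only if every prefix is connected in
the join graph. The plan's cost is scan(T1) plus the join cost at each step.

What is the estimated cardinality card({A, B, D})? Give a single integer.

10000

Tables in S: A(250), B(250), D(80)
Edges inside S: A-B(d=25), B-D(d=20)
numerator = 250 * 250 * 80 = 5000000
denominator = 25 * 20 = 500
card(S) = 5000000 / 500 = 10000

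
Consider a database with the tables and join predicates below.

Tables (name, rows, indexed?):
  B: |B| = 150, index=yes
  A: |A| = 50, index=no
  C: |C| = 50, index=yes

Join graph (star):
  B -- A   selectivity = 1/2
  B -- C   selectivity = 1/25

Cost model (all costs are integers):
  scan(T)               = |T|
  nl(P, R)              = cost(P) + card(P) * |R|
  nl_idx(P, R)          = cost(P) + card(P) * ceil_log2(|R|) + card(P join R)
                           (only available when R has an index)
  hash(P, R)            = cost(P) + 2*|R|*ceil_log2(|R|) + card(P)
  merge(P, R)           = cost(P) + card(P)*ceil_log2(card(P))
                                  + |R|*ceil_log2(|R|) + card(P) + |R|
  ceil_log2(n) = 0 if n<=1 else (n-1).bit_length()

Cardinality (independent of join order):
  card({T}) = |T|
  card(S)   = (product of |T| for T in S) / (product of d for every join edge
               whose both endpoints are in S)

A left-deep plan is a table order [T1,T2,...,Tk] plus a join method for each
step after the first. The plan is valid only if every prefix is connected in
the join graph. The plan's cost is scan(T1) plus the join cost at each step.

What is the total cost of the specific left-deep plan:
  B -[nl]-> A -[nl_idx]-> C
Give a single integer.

37650

step 1: scan B: cost=150, card=150
step 2: join A via nl
    card(P join A) = 150*50/(2) = 3750
    cost = 150 + 150*50 = 7650
step 3: join C via nl_idx
    card(P join C) = 3750*50/(25) = 7500
    cost = 7650 + 3750*6 + 7500 = 37650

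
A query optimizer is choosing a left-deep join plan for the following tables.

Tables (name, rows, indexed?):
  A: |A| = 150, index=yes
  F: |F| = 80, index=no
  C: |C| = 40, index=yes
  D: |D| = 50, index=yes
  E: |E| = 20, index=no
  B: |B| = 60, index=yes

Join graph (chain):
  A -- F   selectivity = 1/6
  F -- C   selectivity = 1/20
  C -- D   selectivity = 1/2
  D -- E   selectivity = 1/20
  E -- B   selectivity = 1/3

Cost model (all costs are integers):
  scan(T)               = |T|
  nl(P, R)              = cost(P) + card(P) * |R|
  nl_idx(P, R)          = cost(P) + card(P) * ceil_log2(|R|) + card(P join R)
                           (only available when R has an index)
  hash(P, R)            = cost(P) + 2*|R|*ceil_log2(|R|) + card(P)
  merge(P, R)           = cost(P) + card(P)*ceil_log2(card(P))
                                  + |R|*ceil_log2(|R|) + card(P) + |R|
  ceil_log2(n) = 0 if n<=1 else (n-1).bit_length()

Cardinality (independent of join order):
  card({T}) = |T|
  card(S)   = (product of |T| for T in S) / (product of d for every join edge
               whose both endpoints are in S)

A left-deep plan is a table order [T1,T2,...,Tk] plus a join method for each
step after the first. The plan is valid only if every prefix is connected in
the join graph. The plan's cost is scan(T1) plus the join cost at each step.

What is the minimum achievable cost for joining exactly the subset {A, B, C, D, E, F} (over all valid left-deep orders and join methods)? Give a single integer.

89960

Selinger DP over subsets of {A,B,C,D,E,F}:
  {A}: scan cost=150, card=150
  {F}: scan cost=80, card=80
  {C}: scan cost=40, card=40
  {D}: scan cost=50, card=50
  {E}: scan cost=20, card=20
  {B}: scan cost=60, card=60
  {AF}: card=2000; try (F,hash)→1420, (A,merge)→2070, (F,merge)→2140, (A,hash)→2560, (A,nl_idx)→2720, (A,nl)→12080 …(+1); best=1420 via (F,hash)
  {CF}: card=160; try (C,hash)→640, (C,nl_idx)→720, (F,merge)→960, (C,merge)→1000, (F,hash)→1200, (F,nl)→3240 …(+1); best=640 via (C,hash)
  {CD}: card=1000; try (C,hash)→580, (D,merge)→670, (D,hash)→680, (C,merge)→680, (D,nl_idx)→1280, (C,nl_idx)→1350 …(+2); best=580 via (C,hash)
  {DE}: card=50; try (D,nl_idx)→190, (E,hash)→300, (D,merge)→490, (E,merge)→520, (D,hash)→640, (D,nl)→1020 …(+1); best=190 via (D,nl_idx)
  {BE}: card=400; try (E,hash)→320, (B,nl_idx)→540, (B,merge)→560, (E,merge)→600, (B,hash)→760, (B,nl)→1220 …(+1); best=320 via (E,hash)
  {ACF}: card=4000; try (A,hash)→3200, (A,merge)→3430, (C,hash)→3900, (A,nl_idx)→5920, (C,nl_idx)→17420, (A,nl)→24640 …(+2); best=3200 via (A,hash)
  {CDF}: card=4000; try (D,hash)→1400, (D,merge)→2430, (F,hash)→2700, (D,nl_idx)→5600, (D,nl)→8640, (F,merge)→12220 …(+1); best=1400 via (D,hash)
  {CDE}: card=1000; try (C,hash)→720, (C,merge)→820, (C,nl_idx)→1490, (E,hash)→1780, (C,nl)→2190, (E,merge)→11700 …(+1); best=720 via (C,hash)
  {BDE}: card=1000; try (B,hash)→960, (B,merge)→960, (D,hash)→1320, (B,nl_idx)→1490, (B,nl)→3190, (D,nl_idx)→3720 …(+2); best=960 via (B,hash)
  {ACDF}: card=100000; try (D,hash)→7800, (A,hash)→7800, (A,merge)→54750, (D,merge)→55550, (D,nl_idx)→127200, (A,nl_idx)→133400 …(+2); best=7800 via (D,hash)
  {CDEF}: card=4000; try (F,hash)→2840, (E,hash)→5600, (F,merge)→12360, (E,merge)→53520, (F,nl)→80720, (E,nl)→81400; best=2840 via (F,hash)
  {BCDE}: card=20000; try (C,hash)→2440, (B,hash)→2440, (B,merge)→12140, (C,merge)→12240, (B,nl_idx)→26720, (C,nl_idx)→26960 …(+2); best=2440 via (C,hash)
  {ACDEF}: card=100000; try (A,hash)→9240, (A,merge)→56190, (E,hash)→108000, (A,nl_idx)→134840, (A,nl)→602840, (E,merge)→1807920 …(+1); best=9240 via (A,hash)
  {BCDEF}: card=80000; try (B,hash)→7560, (F,hash)→23560, (B,merge)→55260, (B,nl_idx)→106840, (B,nl)→242840, (F,merge)→323080 …(+1); best=7560 via (B,hash)
  {ABCDEF}: card=2000000; try (A,hash)→89960, (B,hash)→109960, (A,merge)→1448910, (B,merge)→1809660, (B,nl_idx)→2609240, (A,nl_idx)→2647560 …(+2); best=89960 via (A,hash)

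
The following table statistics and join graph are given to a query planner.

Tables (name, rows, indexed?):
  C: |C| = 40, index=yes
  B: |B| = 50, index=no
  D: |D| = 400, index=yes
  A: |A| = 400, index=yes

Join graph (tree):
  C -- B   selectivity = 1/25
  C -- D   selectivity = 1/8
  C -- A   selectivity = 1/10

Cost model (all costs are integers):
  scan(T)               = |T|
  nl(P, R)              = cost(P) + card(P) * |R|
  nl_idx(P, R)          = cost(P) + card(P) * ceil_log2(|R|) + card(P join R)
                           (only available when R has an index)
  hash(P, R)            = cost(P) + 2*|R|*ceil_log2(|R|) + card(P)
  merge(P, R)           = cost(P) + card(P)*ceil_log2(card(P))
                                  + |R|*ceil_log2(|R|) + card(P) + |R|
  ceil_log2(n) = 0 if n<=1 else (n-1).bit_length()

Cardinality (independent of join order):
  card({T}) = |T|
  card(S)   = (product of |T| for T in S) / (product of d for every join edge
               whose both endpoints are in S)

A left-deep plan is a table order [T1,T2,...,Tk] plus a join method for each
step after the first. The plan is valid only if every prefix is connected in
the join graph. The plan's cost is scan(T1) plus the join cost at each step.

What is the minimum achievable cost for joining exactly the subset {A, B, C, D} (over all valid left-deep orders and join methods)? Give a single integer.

Selinger DP over subsets of {A,B,C,D}:
  {C}: scan cost=40, card=40
  {B}: scan cost=50, card=50
  {D}: scan cost=400, card=400
  {A}: scan cost=400, card=400
  {BC}: card=80; try (C,nl_idx)→430, (C,hash)→580, (B,merge)→670, (C,merge)→680, (B,hash)→680, (B,nl)→2040 …(+1); best=430 via (C,nl_idx)
  {CD}: card=2000; try (C,hash)→1280, (D,nl_idx)→2400, (D,merge)→4320, (C,merge)→4680, (C,nl_idx)→4800, (D,hash)→7280 …(+2); best=1280 via (C,hash)
  {AC}: card=1600; try (C,hash)→1280, (A,nl_idx)→2000, (A,merge)→4320, (C,nl_idx)→4400, (C,merge)→4680, (A,hash)→7280 …(+2); best=1280 via (C,hash)
  {BCD}: card=4000; try (B,hash)→3880, (D,merge)→5070, (D,nl_idx)→5150, (D,hash)→7710, (B,merge)→25630, (D,nl)→32430 …(+1); best=3880 via (B,hash)
  {ABC}: card=3200; try (B,hash)→3480, (A,nl_idx)→4350, (A,merge)→5070, (A,hash)→7710, (B,merge)→20830, (A,nl)→32430 …(+1); best=3480 via (B,hash)
  {ACD}: card=80000; try (D,hash)→10080, (A,hash)→10480, (D,merge)→24480, (A,merge)→29280, (D,nl_idx)→95680, (A,nl_idx)→99280 …(+2); best=10080 via (D,hash)
  {ABCD}: card=160000; try (D,hash)→13880, (A,hash)→15080, (D,merge)→49080, (A,merge)→59880, (B,hash)→90680, (D,nl_idx)→192280 …(+5); best=13880 via (D,hash)

13880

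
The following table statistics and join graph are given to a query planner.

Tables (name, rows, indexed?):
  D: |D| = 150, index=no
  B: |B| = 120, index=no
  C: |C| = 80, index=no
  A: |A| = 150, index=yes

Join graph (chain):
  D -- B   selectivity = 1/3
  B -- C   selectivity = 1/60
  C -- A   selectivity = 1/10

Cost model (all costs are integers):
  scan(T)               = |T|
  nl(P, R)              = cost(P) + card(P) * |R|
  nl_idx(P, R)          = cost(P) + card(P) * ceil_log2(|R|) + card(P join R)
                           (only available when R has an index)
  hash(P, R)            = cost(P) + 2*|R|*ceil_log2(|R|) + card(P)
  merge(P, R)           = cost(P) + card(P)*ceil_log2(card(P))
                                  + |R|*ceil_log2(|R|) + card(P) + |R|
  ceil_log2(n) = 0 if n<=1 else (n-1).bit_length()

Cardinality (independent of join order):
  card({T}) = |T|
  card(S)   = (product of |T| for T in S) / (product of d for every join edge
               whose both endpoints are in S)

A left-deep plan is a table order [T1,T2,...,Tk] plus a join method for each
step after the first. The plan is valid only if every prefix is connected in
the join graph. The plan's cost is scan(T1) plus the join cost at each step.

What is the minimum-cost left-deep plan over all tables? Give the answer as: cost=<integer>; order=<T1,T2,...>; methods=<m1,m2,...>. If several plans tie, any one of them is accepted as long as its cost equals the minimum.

cost=8720; order=B,C,A,D; methods=hash,hash,hash

Selinger DP (subsets sized 1..n):
  {D}: scan cost=150, card=150
  {B}: scan cost=120, card=120
  {C}: scan cost=80, card=80
  {A}: scan cost=150, card=150
  {BD}: card=6000; try (B,hash)→1980, (D,merge)→2430, (B,merge)→2460, (D,hash)→2640, (D,nl)→18120, (B,nl)→18150; best=1980 via (B,hash)
  {BC}: card=160; try (C,hash)→1360, (B,merge)→1680, (C,merge)→1720, (B,hash)→1840, (B,nl)→9680, (C,nl)→9720; best=1360 via (C,hash)
  {AC}: card=1200; try (C,hash)→1420, (A,nl_idx)→1920, (A,merge)→2070, (C,merge)→2140, (A,hash)→2560, (A,nl)→12080 …(+1); best=1420 via (C,hash)
  {BCD}: card=8000; try (D,hash)→3920, (D,merge)→4150, (C,hash)→9100, (D,nl)→25360, (C,merge)→86620, (C,nl)→481980; best=3920 via (D,hash)
  {ABC}: card=2400; try (A,hash)→3920, (A,merge)→4150, (B,hash)→4300, (A,nl_idx)→5040, (B,merge)→16780, (A,nl)→25360 …(+1); best=3920 via (A,hash)
  {ABCD}: card=120000; try (D,hash)→8720, (A,hash)→14320, (D,merge)→36470, (A,merge)→117270, (A,nl_idx)→187920, (D,nl)→363920 …(+1); best=8720 via (D,hash)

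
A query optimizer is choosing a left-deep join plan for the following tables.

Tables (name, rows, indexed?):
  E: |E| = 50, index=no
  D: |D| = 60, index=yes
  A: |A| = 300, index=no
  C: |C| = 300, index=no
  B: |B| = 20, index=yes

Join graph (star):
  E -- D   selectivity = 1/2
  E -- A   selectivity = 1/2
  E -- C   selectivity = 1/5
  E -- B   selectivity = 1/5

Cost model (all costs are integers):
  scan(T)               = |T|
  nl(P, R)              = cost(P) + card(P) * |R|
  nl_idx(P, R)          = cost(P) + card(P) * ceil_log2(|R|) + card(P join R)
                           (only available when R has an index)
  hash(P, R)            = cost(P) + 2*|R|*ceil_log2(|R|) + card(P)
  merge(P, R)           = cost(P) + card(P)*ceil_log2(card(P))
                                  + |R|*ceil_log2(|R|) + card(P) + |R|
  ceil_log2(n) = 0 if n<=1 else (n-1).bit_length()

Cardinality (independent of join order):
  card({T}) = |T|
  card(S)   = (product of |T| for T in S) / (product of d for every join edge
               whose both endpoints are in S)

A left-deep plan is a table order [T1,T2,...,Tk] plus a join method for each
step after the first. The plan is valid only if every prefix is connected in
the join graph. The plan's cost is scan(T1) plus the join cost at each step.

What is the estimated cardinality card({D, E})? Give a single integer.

1500

Tables in S: D(60), E(50)
Edges inside S: E-D(d=2)
numerator = 60 * 50 = 3000
denominator = 2 = 2
card(S) = 3000 / 2 = 1500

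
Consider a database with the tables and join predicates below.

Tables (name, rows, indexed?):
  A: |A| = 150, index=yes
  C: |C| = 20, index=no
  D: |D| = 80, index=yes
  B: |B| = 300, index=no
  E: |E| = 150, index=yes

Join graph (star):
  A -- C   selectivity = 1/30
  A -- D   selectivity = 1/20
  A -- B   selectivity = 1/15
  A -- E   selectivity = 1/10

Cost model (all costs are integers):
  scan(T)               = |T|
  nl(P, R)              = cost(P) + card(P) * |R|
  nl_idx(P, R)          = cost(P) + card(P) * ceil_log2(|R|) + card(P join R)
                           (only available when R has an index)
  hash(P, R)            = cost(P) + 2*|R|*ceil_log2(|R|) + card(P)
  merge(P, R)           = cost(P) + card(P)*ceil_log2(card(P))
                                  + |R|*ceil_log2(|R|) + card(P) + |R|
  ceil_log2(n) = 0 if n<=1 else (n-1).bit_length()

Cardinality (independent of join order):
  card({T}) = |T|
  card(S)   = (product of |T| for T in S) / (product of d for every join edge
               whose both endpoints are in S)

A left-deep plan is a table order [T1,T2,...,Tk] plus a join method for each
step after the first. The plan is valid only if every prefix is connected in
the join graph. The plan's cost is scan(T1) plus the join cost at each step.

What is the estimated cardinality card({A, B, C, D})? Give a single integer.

Tables in S: A(150), B(300), C(20), D(80)
Edges inside S: A-C(d=30), A-D(d=20), A-B(d=15)
numerator = 150 * 300 * 20 * 80 = 72000000
denominator = 30 * 20 * 15 = 9000
card(S) = 72000000 / 9000 = 8000

8000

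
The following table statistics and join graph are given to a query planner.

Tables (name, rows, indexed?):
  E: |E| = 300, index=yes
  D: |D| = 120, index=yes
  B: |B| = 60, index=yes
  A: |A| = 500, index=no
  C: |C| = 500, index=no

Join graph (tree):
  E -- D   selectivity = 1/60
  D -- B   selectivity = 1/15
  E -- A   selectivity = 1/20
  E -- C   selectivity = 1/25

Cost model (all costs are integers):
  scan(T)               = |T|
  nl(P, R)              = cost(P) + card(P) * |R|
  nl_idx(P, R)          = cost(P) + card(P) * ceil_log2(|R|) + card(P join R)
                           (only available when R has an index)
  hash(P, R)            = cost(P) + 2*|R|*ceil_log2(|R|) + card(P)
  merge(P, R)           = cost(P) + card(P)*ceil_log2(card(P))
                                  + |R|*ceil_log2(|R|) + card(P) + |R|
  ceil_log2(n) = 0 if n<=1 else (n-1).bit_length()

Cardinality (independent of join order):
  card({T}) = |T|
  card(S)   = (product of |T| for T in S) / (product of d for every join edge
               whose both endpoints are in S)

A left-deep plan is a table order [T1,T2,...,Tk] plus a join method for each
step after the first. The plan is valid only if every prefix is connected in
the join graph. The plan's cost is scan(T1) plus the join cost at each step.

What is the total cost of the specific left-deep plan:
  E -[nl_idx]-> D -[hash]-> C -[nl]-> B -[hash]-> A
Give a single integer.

789600

step 1: scan E: cost=300, card=300
step 2: join D via nl_idx
    card(P join D) = 300*120/(60) = 600
    cost = 300 + 300*7 + 600 = 3000
step 3: join C via hash
    card(P join C) = 600*500/(25) = 12000
    cost = 3000 + 2*500*9 + 600 = 12600
step 4: join B via nl
    card(P join B) = 12000*60/(15) = 48000
    cost = 12600 + 12000*60 = 732600
step 5: join A via hash
    card(P join A) = 48000*500/(20) = 1200000
    cost = 732600 + 2*500*9 + 48000 = 789600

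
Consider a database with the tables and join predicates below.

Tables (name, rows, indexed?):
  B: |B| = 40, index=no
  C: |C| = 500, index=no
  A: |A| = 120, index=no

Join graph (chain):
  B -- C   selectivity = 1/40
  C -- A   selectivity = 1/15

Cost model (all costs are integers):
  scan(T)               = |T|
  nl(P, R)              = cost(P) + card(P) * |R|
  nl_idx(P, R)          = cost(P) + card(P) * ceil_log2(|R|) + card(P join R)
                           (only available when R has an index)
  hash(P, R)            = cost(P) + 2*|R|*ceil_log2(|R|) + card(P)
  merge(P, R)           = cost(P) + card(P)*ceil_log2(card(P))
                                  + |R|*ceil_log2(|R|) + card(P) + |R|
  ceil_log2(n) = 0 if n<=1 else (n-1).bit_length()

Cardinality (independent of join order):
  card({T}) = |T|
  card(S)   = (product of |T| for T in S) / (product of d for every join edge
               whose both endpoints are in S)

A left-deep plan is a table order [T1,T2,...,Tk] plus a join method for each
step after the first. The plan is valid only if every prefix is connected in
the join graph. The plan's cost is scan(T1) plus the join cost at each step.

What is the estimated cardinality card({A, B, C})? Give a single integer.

Tables in S: A(120), B(40), C(500)
Edges inside S: B-C(d=40), C-A(d=15)
numerator = 120 * 40 * 500 = 2400000
denominator = 40 * 15 = 600
card(S) = 2400000 / 600 = 4000

4000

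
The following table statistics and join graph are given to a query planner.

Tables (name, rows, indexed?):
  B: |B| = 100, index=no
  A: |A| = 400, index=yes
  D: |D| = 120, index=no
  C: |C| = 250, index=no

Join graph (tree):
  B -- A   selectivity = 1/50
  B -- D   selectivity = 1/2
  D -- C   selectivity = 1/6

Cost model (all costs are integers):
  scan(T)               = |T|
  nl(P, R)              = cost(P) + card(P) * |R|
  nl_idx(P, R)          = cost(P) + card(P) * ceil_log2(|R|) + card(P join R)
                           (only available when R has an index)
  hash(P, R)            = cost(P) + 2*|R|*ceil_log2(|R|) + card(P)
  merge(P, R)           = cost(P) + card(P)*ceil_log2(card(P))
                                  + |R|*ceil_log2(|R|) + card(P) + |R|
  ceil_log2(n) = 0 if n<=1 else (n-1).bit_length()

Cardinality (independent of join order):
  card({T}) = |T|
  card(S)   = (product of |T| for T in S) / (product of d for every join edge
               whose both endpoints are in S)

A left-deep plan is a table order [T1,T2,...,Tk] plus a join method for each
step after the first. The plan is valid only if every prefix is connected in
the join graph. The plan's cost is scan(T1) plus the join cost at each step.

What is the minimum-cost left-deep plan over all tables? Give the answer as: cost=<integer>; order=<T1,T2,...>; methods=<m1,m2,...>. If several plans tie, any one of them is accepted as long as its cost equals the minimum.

cost=56280; order=B,A,D,C; methods=nl_idx,hash,hash

Selinger DP (subsets sized 1..n):
  {B}: scan cost=100, card=100
  {A}: scan cost=400, card=400
  {D}: scan cost=120, card=120
  {C}: scan cost=250, card=250
  {AB}: card=800; try (A,nl_idx)→1800, (B,hash)→2200, (A,merge)→4900, (B,merge)→5200, (A,hash)→7400, (A,nl)→40100 …(+1); best=1800 via (A,nl_idx)
  {BD}: card=6000; try (B,hash)→1640, (D,merge)→1860, (D,hash)→1880, (B,merge)→1880, (D,nl)→12100, (B,nl)→12120; best=1640 via (B,hash)
  {CD}: card=5000; try (D,hash)→2180, (C,merge)→3330, (D,merge)→3460, (C,hash)→4240, (C,nl)→30120, (D,nl)→30250; best=2180 via (D,hash)
  {ABD}: card=48000; try (D,hash)→4280, (D,merge)→11560, (A,hash)→14840, (A,merge)→89640, (D,nl)→97800, (A,nl_idx)→103640 …(+1); best=4280 via (D,hash)
  {BCD}: card=250000; try (B,hash)→8580, (C,hash)→11640, (B,merge)→72980, (C,merge)→87890, (B,nl)→502180, (C,nl)→1501640; best=8580 via (B,hash)
  {ABCD}: card=2000000; try (C,hash)→56280, (A,hash)→265780, (C,merge)→822530, (A,nl_idx)→4258580, (A,merge)→4762580, (C,nl)→12004280 …(+1); best=56280 via (C,hash)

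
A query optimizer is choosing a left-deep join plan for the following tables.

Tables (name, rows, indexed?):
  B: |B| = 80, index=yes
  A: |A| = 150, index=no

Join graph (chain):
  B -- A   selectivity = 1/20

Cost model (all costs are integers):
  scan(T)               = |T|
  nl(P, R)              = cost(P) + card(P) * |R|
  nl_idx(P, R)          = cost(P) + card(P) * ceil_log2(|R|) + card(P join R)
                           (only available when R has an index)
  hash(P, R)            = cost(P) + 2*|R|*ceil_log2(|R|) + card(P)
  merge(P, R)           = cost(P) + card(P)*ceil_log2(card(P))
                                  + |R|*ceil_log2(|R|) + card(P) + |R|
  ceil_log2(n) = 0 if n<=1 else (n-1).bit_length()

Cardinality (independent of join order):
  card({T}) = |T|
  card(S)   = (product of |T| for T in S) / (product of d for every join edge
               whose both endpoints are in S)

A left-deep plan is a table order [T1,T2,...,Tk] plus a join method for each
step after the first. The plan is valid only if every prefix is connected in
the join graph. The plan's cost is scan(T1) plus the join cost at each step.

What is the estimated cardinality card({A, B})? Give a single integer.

600

Tables in S: A(150), B(80)
Edges inside S: B-A(d=20)
numerator = 150 * 80 = 12000
denominator = 20 = 20
card(S) = 12000 / 20 = 600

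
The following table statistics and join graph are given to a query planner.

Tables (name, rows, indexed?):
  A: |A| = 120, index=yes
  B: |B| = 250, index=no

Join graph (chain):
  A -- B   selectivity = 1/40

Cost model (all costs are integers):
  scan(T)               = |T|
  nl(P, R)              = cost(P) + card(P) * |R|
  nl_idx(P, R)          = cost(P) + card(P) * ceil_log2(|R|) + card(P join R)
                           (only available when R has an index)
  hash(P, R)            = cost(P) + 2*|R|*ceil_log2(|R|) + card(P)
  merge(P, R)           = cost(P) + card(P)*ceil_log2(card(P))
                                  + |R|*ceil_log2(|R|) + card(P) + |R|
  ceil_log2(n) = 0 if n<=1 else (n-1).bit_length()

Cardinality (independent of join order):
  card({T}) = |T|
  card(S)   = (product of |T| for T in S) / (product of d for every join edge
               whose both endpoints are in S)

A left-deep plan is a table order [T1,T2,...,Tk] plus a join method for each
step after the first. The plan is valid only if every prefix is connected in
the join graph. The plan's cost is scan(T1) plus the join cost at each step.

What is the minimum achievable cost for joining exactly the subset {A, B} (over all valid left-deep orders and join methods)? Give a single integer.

Selinger DP over subsets of {A,B}:
  {A}: scan cost=120, card=120
  {B}: scan cost=250, card=250
  {AB}: card=750; try (A,hash)→2180, (A,nl_idx)→2750, (B,merge)→3330, (A,merge)→3460, (B,hash)→4240, (B,nl)→30120 …(+1); best=2180 via (A,hash)

2180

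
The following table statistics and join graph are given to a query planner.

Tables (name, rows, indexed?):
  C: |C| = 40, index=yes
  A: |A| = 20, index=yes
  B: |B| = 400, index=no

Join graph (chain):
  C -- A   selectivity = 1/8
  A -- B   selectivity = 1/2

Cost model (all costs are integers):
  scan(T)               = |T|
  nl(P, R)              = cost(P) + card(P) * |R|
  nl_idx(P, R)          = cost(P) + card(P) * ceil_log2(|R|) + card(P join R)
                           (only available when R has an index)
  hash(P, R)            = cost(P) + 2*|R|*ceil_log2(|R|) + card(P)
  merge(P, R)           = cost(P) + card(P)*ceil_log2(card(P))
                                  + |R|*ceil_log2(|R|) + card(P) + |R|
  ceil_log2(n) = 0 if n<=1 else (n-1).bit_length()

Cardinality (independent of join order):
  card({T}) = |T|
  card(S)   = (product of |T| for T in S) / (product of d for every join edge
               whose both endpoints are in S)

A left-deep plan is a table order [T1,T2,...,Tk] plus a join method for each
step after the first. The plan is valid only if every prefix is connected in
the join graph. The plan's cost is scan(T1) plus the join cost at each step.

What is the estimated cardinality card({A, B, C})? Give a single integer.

20000

Tables in S: A(20), B(400), C(40)
Edges inside S: C-A(d=8), A-B(d=2)
numerator = 20 * 400 * 40 = 320000
denominator = 8 * 2 = 16
card(S) = 320000 / 16 = 20000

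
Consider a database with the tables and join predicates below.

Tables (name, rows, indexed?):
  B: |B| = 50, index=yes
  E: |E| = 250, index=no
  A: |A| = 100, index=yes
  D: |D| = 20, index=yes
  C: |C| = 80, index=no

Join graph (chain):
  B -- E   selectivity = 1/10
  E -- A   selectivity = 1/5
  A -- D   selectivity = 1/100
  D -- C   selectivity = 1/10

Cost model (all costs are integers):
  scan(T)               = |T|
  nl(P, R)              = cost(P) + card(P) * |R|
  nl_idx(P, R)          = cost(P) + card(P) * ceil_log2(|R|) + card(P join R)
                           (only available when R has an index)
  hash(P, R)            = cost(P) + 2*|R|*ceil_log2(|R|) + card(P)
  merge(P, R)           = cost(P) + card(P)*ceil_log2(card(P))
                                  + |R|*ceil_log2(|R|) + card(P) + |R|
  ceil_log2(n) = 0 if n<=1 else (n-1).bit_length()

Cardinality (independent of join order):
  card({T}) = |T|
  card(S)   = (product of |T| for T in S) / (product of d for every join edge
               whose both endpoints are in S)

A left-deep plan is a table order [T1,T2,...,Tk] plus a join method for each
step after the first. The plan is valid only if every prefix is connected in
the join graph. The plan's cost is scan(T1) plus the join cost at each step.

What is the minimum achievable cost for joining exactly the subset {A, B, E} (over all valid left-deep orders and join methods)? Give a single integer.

3750

Selinger DP over subsets of {A,B,E}:
  {B}: scan cost=50, card=50
  {E}: scan cost=250, card=250
  {A}: scan cost=100, card=100
  {BE}: card=1250; try (B,hash)→1100, (E,merge)→2650, (B,merge)→2850, (B,nl_idx)→3000, (E,hash)→4100, (E,nl)→12550 …(+1); best=1100 via (B,hash)
  {AE}: card=5000; try (A,hash)→1900, (E,merge)→3150, (A,merge)→3300, (E,hash)→4200, (A,nl_idx)→7000, (E,nl)→25100 …(+1); best=1900 via (A,hash)
  {ABE}: card=25000; try (A,hash)→3750, (B,hash)→7500, (A,merge)→16900, (A,nl_idx)→34850, (B,nl_idx)→56900, (B,merge)→72250 …(+2); best=3750 via (A,hash)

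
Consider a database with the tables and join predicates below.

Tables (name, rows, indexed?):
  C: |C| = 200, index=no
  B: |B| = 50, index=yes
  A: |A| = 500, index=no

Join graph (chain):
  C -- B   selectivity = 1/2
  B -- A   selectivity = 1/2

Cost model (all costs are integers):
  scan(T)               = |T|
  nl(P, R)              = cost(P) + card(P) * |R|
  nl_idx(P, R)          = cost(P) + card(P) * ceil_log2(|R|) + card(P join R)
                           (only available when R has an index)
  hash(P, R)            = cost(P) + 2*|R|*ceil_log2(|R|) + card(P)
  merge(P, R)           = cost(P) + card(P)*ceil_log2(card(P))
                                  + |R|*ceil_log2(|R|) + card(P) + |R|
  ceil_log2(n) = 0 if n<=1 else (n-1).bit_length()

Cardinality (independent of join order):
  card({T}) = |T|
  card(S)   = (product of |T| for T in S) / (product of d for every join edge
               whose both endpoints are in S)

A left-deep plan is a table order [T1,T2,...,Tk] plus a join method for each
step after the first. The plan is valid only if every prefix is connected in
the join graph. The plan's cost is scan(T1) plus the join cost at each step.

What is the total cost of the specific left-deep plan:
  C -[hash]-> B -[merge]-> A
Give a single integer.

76000

step 1: scan C: cost=200, card=200
step 2: join B via hash
    card(P join B) = 200*50/(2) = 5000
    cost = 200 + 2*50*6 + 200 = 1000
step 3: join A via merge
    card(P join A) = 5000*500/(2) = 1250000
    cost = 1000 + 5000*13 + 500*9 + 5000 + 500 = 76000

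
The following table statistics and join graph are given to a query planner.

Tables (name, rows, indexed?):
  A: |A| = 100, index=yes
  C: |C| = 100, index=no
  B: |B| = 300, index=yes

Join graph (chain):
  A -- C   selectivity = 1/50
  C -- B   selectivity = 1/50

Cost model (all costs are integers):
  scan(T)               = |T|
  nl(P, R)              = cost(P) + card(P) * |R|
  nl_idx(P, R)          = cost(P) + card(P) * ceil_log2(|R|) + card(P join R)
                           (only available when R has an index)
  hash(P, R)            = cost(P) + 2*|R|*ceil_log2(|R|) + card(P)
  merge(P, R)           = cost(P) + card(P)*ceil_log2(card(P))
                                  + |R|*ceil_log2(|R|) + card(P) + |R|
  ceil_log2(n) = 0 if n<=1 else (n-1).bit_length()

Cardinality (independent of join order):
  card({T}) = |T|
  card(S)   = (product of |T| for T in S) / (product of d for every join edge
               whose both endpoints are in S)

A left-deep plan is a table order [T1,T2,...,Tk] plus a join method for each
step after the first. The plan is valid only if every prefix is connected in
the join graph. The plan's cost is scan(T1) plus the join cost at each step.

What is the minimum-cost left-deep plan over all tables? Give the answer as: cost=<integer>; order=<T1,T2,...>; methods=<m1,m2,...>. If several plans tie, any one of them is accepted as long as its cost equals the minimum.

Selinger DP (subsets sized 1..n):
  {A}: scan cost=100, card=100
  {C}: scan cost=100, card=100
  {B}: scan cost=300, card=300
  {AC}: card=200; try (A,nl_idx)→1000, (C,hash)→1600, (A,hash)→1600, (C,merge)→1700, (A,merge)→1700, (C,nl)→10100 …(+1); best=1000 via (A,nl_idx)
  {BC}: card=600; try (B,nl_idx)→1600, (C,hash)→2000, (B,merge)→3900, (C,merge)→4100, (B,hash)→5600, (B,nl)→30100 …(+1); best=1600 via (B,nl_idx)
  {ABC}: card=1200; try (A,hash)→3600, (B,nl_idx)→4000, (B,merge)→5800, (B,hash)→6600, (A,nl_idx)→7000, (A,merge)→9000 …(+2); best=3600 via (A,hash)

cost=3600; order=C,B,A; methods=nl_idx,hash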